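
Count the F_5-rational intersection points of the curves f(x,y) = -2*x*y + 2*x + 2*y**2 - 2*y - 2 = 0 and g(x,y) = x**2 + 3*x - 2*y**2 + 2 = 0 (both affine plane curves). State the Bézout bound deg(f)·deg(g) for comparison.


Common zeros: {(2, 4)}; count = 1; Bézout bound = 4.

deg(f) = 2, deg(g) = 2, so Bézout bound = 4.
Scan x ∈ F_5. For each x, list the y ∈ F_5 with f(x, y) ≡ 0 and those with g(x, y) ≡ 0 (mod 5); the common zeros in that column are the intersection.
  x = 0: f ≡ 0 at y ∈ {3}; g ≡ 0 at y ∈ {1, 4}; common: ∅.
  x = 1: f ≡ 0 at y ∈ {0, 2}; g ≡ 0 at y ∈ ∅; common: ∅.
  x = 2: f ≡ 0 at y ∈ {4}; g ≡ 0 at y ∈ {1, 4}; common: {4}.
  x = 3: f ≡ 0 at y ∈ ∅; g ≡ 0 at y ∈ {0}; common: ∅.
  x = 4: f ≡ 0 at y ∈ ∅; g ≡ 0 at y ∈ {0}; common: ∅.
Collecting: common zeros = {(2, 4)}, so the count is 1.
Comparison with the Bézout bound: 1 ≤ 4 = deg(f)·deg(g), as expected for curves with no common component (the affine F_5-count falls short of the bound because intersections may lie at infinity, over extension fields, or carry multiplicity).


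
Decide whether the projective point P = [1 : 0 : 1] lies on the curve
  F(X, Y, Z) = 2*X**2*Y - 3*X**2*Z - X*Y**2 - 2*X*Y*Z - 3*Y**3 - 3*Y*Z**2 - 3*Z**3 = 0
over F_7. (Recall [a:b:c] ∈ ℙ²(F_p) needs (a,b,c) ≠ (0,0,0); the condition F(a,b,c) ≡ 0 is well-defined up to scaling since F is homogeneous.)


F(1,0,1) ≡ 1 (mod 7); P is NOT on the curve.

Evaluate F(1, 0, 1) term-by-term (mod 7).
  2*X**2*Y ↦ 2·1·0·1 = 0
  -3*X**2*Z ↦ -3·1·1·1 = -3
  -X*Y**2 ↦ -1·1·0·1 = 0
  -2*X*Y*Z ↦ -2·1·0·1 = 0
  -3*Y**3 ↦ -3·1·0·1 = 0
  -3*Y*Z**2 ↦ -3·1·0·1 = 0
  -3*Z**3 ↦ -3·1·1·1 = -3
Sum: F(1, 0, 1) = (0) + (-3) + (0) + (0) + (0) + (0) + (-3) = -6.
Reducing mod 7: -6 ≡ 1 (mod 7).
Since F(a, b, c) ≡ 1 ≠ 0 (mod 7), P does NOT lie on the curve.


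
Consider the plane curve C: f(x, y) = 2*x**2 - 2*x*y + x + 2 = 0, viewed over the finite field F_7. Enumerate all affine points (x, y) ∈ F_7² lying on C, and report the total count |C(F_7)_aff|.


Affine F_7-points: {(1, 6), (2, 3), (3, 5), (4, 3), (5, 5), (6, 2)}; count = 6.

For each of the 49 pairs (x, y) ∈ F_7², evaluate f(x, y) mod 7. Record the zeros.
  x = 0: [0↦2, 1↦2, 2↦2, 3↦2, 4↦2, 5↦2, 6↦2]  zeros at y ∈ ∅
  x = 1: [0↦5, 1↦3, 2↦1, 3↦6, 4↦4, 5↦2, 6↦0]  zeros at y ∈ {6}
  x = 2: [0↦5, 1↦1, 2↦4, 3↦0, 4↦3, 5↦6, 6↦2]  zeros at y ∈ {3}
  x = 3: [0↦2, 1↦3, 2↦4, 3↦5, 4↦6, 5↦0, 6↦1]  zeros at y ∈ {5}
  x = 4: [0↦3, 1↦2, 2↦1, 3↦0, 4↦6, 5↦5, 6↦4]  zeros at y ∈ {3}
  x = 5: [0↦1, 1↦5, 2↦2, 3↦6, 4↦3, 5↦0, 6↦4]  zeros at y ∈ {5}
  x = 6: [0↦3, 1↦5, 2↦0, 3↦2, 4↦4, 5↦6, 6↦1]  zeros at y ∈ {2}
Collecting zeros: affine points = {(1, 6), (2, 3), (3, 5), (4, 3), (5, 5), (6, 2)}.
Total count |C(F_7)_aff| = 6.


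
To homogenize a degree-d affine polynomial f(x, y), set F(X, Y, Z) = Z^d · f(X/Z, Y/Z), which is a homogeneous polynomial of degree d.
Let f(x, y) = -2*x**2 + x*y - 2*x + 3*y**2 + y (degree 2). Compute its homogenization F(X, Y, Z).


F(X, Y, Z) = -2*X**2 + X*Y - 2*X*Z + 3*Y**2 + Y*Z

deg(f) = 2.
Substitute x = X/Z, y = Y/Z into f, then multiply by Z^2.
  monomial -2·x^2·y^0 ↦ -2·X^2·Y^0·Z^0.
  monomial 1·x^1·y^1 ↦ 1·X^1·Y^1·Z^0.
  monomial -2·x^1·y^0 ↦ -2·X^1·Y^0·Z^1.
  monomial 3·x^0·y^2 ↦ 3·X^0·Y^2·Z^0.
  monomial 1·x^0·y^1 ↦ 1·X^0·Y^1·Z^1.
Collecting: F(X, Y, Z) = -2*X**2 + X*Y - 2*X*Z + 3*Y**2 + Y*Z.


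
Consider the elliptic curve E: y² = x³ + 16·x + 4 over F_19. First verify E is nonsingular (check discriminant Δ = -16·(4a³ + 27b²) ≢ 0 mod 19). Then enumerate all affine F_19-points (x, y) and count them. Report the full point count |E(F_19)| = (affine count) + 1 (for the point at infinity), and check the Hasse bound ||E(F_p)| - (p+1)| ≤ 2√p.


Affine points = {(0, 2), (0, 17), (2, 5), (2, 14), (5, 0), (8, 6), (8, 13), (10, 9), (10, 10), (12, 9), (12, 10), (15, 3), (15, 16), (16, 9), (16, 10), (18, 5), (18, 14)}; affine count = 17; |E(F_19)| = 18.

Discriminant check: Δ ∝ 4a³ + 27b² = 4·16³ + 27·4² = 4·4096 + 27·16 ≡ 1 (mod 19). Nonzero ⇒ E is nonsingular.
For each x ∈ F_19, compute rhs = x³ + 16·x + 4 mod 19, then count y ∈ F_19 with y² ≡ rhs.
  x = 0: rhs = 4, matching y values: 2, 17 (2 points).
  x = 1: rhs = 2, matching y values: none (0 points).
  x = 2: rhs = 6, matching y values: 5, 14 (2 points).
  x = 3: rhs = 3, matching y values: none (0 points).
  x = 4: rhs = 18, matching y values: none (0 points).
  x = 5: rhs = 0, matching y values: 0 (1 points).
  x = 6: rhs = 12, matching y values: none (0 points).
  x = 7: rhs = 3, matching y values: none (0 points).
  x = 8: rhs = 17, matching y values: 6, 13 (2 points).
  x = 9: rhs = 3, matching y values: none (0 points).
  x = 10: rhs = 5, matching y values: 9, 10 (2 points).
  x = 11: rhs = 10, matching y values: none (0 points).
  x = 12: rhs = 5, matching y values: 9, 10 (2 points).
  x = 13: rhs = 15, matching y values: none (0 points).
  x = 14: rhs = 8, matching y values: none (0 points).
  x = 15: rhs = 9, matching y values: 3, 16 (2 points).
  x = 16: rhs = 5, matching y values: 9, 10 (2 points).
  x = 17: rhs = 2, matching y values: none (0 points).
  x = 18: rhs = 6, matching y values: 5, 14 (2 points).
Total affine count: 17.
Full point count |E(F_19)| = 17 + 1 = 18.
Hasse bound: |18 − (19+1)| = |-2| = 2 ≤ 2√19 ≈ 8.7178 ✓.


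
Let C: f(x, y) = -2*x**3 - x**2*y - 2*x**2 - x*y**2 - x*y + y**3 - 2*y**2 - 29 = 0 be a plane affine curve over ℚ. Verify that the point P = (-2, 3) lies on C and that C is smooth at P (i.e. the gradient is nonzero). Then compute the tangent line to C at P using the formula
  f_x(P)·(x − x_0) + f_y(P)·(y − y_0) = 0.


Tangent line at P: -16*x + 25*y - 107 = 0.

Step 1: f(-2, 3) = 0, so P lies on C.
Step 2: partial derivatives
  f_x(x, y) = -6*x**2 - 2*x*y - 4*x - y**2 - y, f_y(x, y) = -x**2 - 2*x*y - x + 3*y**2 - 4*y.
  f_x(P) = -16, f_y(P) = 25 (gradient nonzero, so P is smooth).
Step 3: tangent line at P: -16·(x − -2) + 25·(y − 3) = 0.
Expanding: -16*x + 25*y - 107 = 0.


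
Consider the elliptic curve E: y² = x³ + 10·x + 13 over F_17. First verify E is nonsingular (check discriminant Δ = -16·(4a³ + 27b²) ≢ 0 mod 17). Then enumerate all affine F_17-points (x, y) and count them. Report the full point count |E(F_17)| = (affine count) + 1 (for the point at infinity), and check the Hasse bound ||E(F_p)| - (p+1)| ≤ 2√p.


Affine points = {(0, 8), (0, 9), (3, 6), (3, 11), (4, 7), (4, 10), (5, 1), (5, 16), (6, 0), (7, 1), (7, 16), (9, 4), (9, 13), (10, 5), (10, 12), (11, 3), (11, 14), (12, 5), (12, 12), (15, 6), (15, 11), (16, 6), (16, 11)}; affine count = 23; |E(F_17)| = 24.

Discriminant check: Δ ∝ 4a³ + 27b² = 4·10³ + 27·13² = 4·1000 + 27·169 ≡ 12 (mod 17). Nonzero ⇒ E is nonsingular.
For each x ∈ F_17, compute rhs = x³ + 10·x + 13 mod 17, then count y ∈ F_17 with y² ≡ rhs.
  x = 0: rhs = 13, matching y values: 8, 9 (2 points).
  x = 1: rhs = 7, matching y values: none (0 points).
  x = 2: rhs = 7, matching y values: none (0 points).
  x = 3: rhs = 2, matching y values: 6, 11 (2 points).
  x = 4: rhs = 15, matching y values: 7, 10 (2 points).
  x = 5: rhs = 1, matching y values: 1, 16 (2 points).
  x = 6: rhs = 0, matching y values: 0 (1 points).
  x = 7: rhs = 1, matching y values: 1, 16 (2 points).
  x = 8: rhs = 10, matching y values: none (0 points).
  x = 9: rhs = 16, matching y values: 4, 13 (2 points).
  x = 10: rhs = 8, matching y values: 5, 12 (2 points).
  x = 11: rhs = 9, matching y values: 3, 14 (2 points).
  x = 12: rhs = 8, matching y values: 5, 12 (2 points).
  x = 13: rhs = 11, matching y values: none (0 points).
  x = 14: rhs = 7, matching y values: none (0 points).
  x = 15: rhs = 2, matching y values: 6, 11 (2 points).
  x = 16: rhs = 2, matching y values: 6, 11 (2 points).
Total affine count: 23.
Full point count |E(F_17)| = 23 + 1 = 24.
Hasse bound: |24 − (17+1)| = |6| = 6 ≤ 2√17 ≈ 8.2462 ✓.


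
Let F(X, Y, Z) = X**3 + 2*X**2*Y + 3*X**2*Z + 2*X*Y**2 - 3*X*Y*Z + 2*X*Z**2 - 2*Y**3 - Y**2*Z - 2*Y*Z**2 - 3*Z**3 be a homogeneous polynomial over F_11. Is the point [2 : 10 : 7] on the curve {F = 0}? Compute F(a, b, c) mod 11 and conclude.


F(2,10,7) ≡ 6 (mod 11); P is NOT on the curve.

Evaluate F(2, 10, 7) term-by-term (mod 11).
  X**3 ↦ 1·8·1·1 = 8
  2*X**2*Y ↦ 2·4·10·1 = 80
  3*X**2*Z ↦ 3·4·1·7 = 84
  2*X*Y**2 ↦ 2·2·100·1 = 400
  -3*X*Y*Z ↦ -3·2·10·7 = -420
  2*X*Z**2 ↦ 2·2·1·49 = 196
  -2*Y**3 ↦ -2·1·1000·1 = -2000
  -Y**2*Z ↦ -1·1·100·7 = -700
  -2*Y*Z**2 ↦ -2·1·10·49 = -980
  -3*Z**3 ↦ -3·1·1·343 = -1029
Sum: F(2, 10, 7) = (8) + (80) + (84) + (400) + (-420) + (196) + (-2000) + (-700) + (-980) + (-1029) = -4361.
Reducing mod 11: -4361 ≡ 6 (mod 11).
Since F(a, b, c) ≡ 6 ≠ 0 (mod 11), P does NOT lie on the curve.


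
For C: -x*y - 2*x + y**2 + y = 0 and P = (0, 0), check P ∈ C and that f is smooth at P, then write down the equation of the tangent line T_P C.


Tangent line at P: -2*x + y = 0.

Step 1: f(0, 0) = 0, so P lies on C.
Step 2: partial derivatives
  f_x(x, y) = -y - 2, f_y(x, y) = -x + 2*y + 1.
  f_x(P) = -2, f_y(P) = 1 (gradient nonzero, so P is smooth).
Step 3: tangent line at P: -2·(x − 0) + 1·(y − 0) = 0.
Expanding: -2*x + y = 0.


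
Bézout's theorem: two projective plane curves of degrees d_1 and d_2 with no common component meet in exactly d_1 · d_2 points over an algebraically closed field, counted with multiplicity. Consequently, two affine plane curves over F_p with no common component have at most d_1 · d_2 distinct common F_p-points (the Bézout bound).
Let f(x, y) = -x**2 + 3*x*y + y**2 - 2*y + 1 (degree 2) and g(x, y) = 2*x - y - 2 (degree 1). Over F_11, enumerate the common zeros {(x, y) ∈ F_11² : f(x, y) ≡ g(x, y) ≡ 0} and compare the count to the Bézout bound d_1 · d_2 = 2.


Common zeros: {(1, 0)}; count = 1; Bézout bound = 2.

deg(f) = 2, deg(g) = 1, so Bézout bound = 2.
Scan x ∈ F_11. For each x, list the y ∈ F_11 with f(x, y) ≡ 0 and those with g(x, y) ≡ 0 (mod 11); the common zeros in that column are the intersection.
  x = 0: f ≡ 0 at y ∈ {1}; g ≡ 0 at y ∈ {9}; common: ∅.
  x = 1: f ≡ 0 at y ∈ {0, 10}; g ≡ 0 at y ∈ {0}; common: {0}.
  x = 2: f ≡ 0 at y ∈ ∅; g ≡ 0 at y ∈ {2}; common: ∅.
  x = 3: f ≡ 0 at y ∈ {1, 3}; g ≡ 0 at y ∈ {4}; common: ∅.
  x = 4: f ≡ 0 at y ∈ ∅; g ≡ 0 at y ∈ {6}; common: ∅.
  x = 5: f ≡ 0 at y ∈ {4, 5}; g ≡ 0 at y ∈ {8}; common: ∅.
  x = 6: f ≡ 0 at y ∈ {3}; g ≡ 0 at y ∈ {10}; common: ∅.
  x = 7: f ≡ 0 at y ∈ {4, 10}; g ≡ 0 at y ∈ {1}; common: ∅.
  x = 8: f ≡ 0 at y ∈ ∅; g ≡ 0 at y ∈ {3}; common: ∅.
  x = 9: f ≡ 0 at y ∈ ∅; g ≡ 0 at y ∈ {5}; common: ∅.
  x = 10: f ≡ 0 at y ∈ {0, 5}; g ≡ 0 at y ∈ {7}; common: ∅.
Collecting: common zeros = {(1, 0)}, so the count is 1.
Comparison with the Bézout bound: 1 ≤ 2 = deg(f)·deg(g), as expected for curves with no common component (the affine F_11-count falls short of the bound because intersections may lie at infinity, over extension fields, or carry multiplicity).


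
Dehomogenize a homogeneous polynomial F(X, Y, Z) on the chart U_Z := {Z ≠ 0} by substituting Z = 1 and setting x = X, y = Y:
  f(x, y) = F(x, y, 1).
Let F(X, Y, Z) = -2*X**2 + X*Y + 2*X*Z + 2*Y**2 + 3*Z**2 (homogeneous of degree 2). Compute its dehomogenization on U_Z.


f(x, y) = -2*x**2 + x*y + 2*x + 2*y**2 + 3

On U_Z we set Z = 1. Each monomial c·X^i·Y^j·Z^k in F becomes c·x^i·y^j·1^k = c·x^i·y^j.
Substituting Z = 1: F(X, Y, 1) = -2*x**2 + x*y + 2*x + 2*y**2 + 3.
Note: deg(f) ≤ deg(F) = 2; strict inequality happens when F is divisible by Z (lost terms).


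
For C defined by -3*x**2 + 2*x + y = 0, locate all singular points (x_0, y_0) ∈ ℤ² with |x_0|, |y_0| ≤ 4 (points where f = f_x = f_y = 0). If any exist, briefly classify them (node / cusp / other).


No singular points in the scanned grid; C is smooth there.

Compute partial derivatives:
  f_x = 2 - 6*x.
  f_y = 1.
f_y = 1 is a nonzero constant, so f_y never vanishes: no point (x, y) can satisfy f = f_x = f_y = 0. In particular no (x, y) ∈ {−4, ..., 4}² is singular; the curve is smooth.


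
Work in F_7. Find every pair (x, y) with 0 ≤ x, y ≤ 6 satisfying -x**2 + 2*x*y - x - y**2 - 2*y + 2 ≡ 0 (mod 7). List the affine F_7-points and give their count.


Affine F_7-points: {(1, 0), (2, 3), (2, 6), (3, 1), (3, 3), (5, 0), (5, 1)}; count = 7.

For each of the 49 pairs (x, y) ∈ F_7², evaluate f(x, y) mod 7. Record the zeros.
  x = 0: [0↦2, 1↦6, 2↦1, 3↦1, 4↦6, 5↦2, 6↦3]  zeros at y ∈ ∅
  x = 1: [0↦0, 1↦6, 2↦3, 3↦5, 4↦5, 5↦3, 6↦6]  zeros at y ∈ {0}
  x = 2: [0↦3, 1↦4, 2↦3, 3↦0, 4↦2, 5↦2, 6↦0]  zeros at y ∈ {3, 6}
  x = 3: [0↦4, 1↦0, 2↦1, 3↦0, 4↦4, 5↦6, 6↦6]  zeros at y ∈ {1, 3}
  x = 4: [0↦3, 1↦1, 2↦4, 3↦5, 4↦4, 5↦1, 6↦3]  zeros at y ∈ ∅
  x = 5: [0↦0, 1↦0, 2↦5, 3↦1, 4↦2, 5↦1, 6↦5]  zeros at y ∈ {0, 1}
  x = 6: [0↦2, 1↦4, 2↦4, 3↦2, 4↦5, 5↦6, 6↦5]  zeros at y ∈ ∅
Collecting zeros: affine points = {(1, 0), (2, 3), (2, 6), (3, 1), (3, 3), (5, 0), (5, 1)}.
Total count |C(F_7)_aff| = 7.


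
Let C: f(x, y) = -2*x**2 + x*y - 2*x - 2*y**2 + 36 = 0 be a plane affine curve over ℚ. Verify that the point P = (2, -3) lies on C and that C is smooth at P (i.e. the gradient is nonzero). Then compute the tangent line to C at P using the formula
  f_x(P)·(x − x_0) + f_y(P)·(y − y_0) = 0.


Tangent line at P: -13*x + 14*y + 68 = 0.

Step 1: f(2, -3) = 0, so P lies on C.
Step 2: partial derivatives
  f_x(x, y) = -4*x + y - 2, f_y(x, y) = x - 4*y.
  f_x(P) = -13, f_y(P) = 14 (gradient nonzero, so P is smooth).
Step 3: tangent line at P: -13·(x − 2) + 14·(y − -3) = 0.
Expanding: -13*x + 14*y + 68 = 0.


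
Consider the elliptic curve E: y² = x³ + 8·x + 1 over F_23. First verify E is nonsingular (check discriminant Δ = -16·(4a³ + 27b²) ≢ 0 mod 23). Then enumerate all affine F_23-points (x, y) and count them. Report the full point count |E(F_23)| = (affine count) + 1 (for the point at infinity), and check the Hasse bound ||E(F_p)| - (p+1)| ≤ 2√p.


Affine points = {(0, 1), (0, 22), (2, 5), (2, 18), (3, 11), (3, 12), (6, 9), (6, 14), (7, 3), (7, 20), (8, 5), (8, 18), (10, 0), (12, 10), (12, 13), (13, 5), (13, 18), (15, 0), (16, 4), (16, 19), (17, 6), (17, 17), (21, 0)}; affine count = 23; |E(F_23)| = 24.

Discriminant check: Δ ∝ 4a³ + 27b² = 4·8³ + 27·1² = 4·512 + 27·1 ≡ 5 (mod 23). Nonzero ⇒ E is nonsingular.
For each x ∈ F_23, compute rhs = x³ + 8·x + 1 mod 23, then count y ∈ F_23 with y² ≡ rhs.
  x = 0: rhs = 1, matching y values: 1, 22 (2 points).
  x = 1: rhs = 10, matching y values: none (0 points).
  x = 2: rhs = 2, matching y values: 5, 18 (2 points).
  x = 3: rhs = 6, matching y values: 11, 12 (2 points).
  x = 4: rhs = 5, matching y values: none (0 points).
  x = 5: rhs = 5, matching y values: none (0 points).
  x = 6: rhs = 12, matching y values: 9, 14 (2 points).
  x = 7: rhs = 9, matching y values: 3, 20 (2 points).
  x = 8: rhs = 2, matching y values: 5, 18 (2 points).
  x = 9: rhs = 20, matching y values: none (0 points).
  x = 10: rhs = 0, matching y values: 0 (1 points).
  x = 11: rhs = 17, matching y values: none (0 points).
  x = 12: rhs = 8, matching y values: 10, 13 (2 points).
  x = 13: rhs = 2, matching y values: 5, 18 (2 points).
  x = 14: rhs = 5, matching y values: none (0 points).
  x = 15: rhs = 0, matching y values: 0 (1 points).
  x = 16: rhs = 16, matching y values: 4, 19 (2 points).
  x = 17: rhs = 13, matching y values: 6, 17 (2 points).
  x = 18: rhs = 20, matching y values: none (0 points).
  x = 19: rhs = 20, matching y values: none (0 points).
  x = 20: rhs = 19, matching y values: none (0 points).
  x = 21: rhs = 0, matching y values: 0 (1 points).
  x = 22: rhs = 15, matching y values: none (0 points).
Total affine count: 23.
Full point count |E(F_23)| = 23 + 1 = 24.
Hasse bound: |24 − (23+1)| = |0| = 0 ≤ 2√23 ≈ 9.5917 ✓.


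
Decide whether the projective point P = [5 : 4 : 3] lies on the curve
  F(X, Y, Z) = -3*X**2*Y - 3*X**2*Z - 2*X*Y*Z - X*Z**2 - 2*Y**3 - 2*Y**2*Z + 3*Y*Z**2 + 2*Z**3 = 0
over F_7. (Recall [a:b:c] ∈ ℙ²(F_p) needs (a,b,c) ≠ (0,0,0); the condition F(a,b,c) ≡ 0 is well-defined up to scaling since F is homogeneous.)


F(5,4,3) ≡ 4 (mod 7); P is NOT on the curve.

Evaluate F(5, 4, 3) term-by-term (mod 7).
  -3*X**2*Y ↦ -3·25·4·1 = -300
  -3*X**2*Z ↦ -3·25·1·3 = -225
  -2*X*Y*Z ↦ -2·5·4·3 = -120
  -X*Z**2 ↦ -1·5·1·9 = -45
  -2*Y**3 ↦ -2·1·64·1 = -128
  -2*Y**2*Z ↦ -2·1·16·3 = -96
  3*Y*Z**2 ↦ 3·1·4·9 = 108
  2*Z**3 ↦ 2·1·1·27 = 54
Sum: F(5, 4, 3) = (-300) + (-225) + (-120) + (-45) + (-128) + (-96) + (108) + (54) = -752.
Reducing mod 7: -752 ≡ 4 (mod 7).
Since F(a, b, c) ≡ 4 ≠ 0 (mod 7), P does NOT lie on the curve.


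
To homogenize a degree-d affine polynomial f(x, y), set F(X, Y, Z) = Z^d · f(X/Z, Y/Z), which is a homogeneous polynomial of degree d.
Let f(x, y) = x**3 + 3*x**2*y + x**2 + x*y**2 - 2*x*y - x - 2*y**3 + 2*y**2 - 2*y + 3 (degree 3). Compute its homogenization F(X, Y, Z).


F(X, Y, Z) = X**3 + 3*X**2*Y + X**2*Z + X*Y**2 - 2*X*Y*Z - X*Z**2 - 2*Y**3 + 2*Y**2*Z - 2*Y*Z**2 + 3*Z**3

deg(f) = 3.
Substitute x = X/Z, y = Y/Z into f, then multiply by Z^3.
  monomial 1·x^3·y^0 ↦ 1·X^3·Y^0·Z^0.
  monomial 3·x^2·y^1 ↦ 3·X^2·Y^1·Z^0.
  monomial 1·x^2·y^0 ↦ 1·X^2·Y^0·Z^1.
  monomial 1·x^1·y^2 ↦ 1·X^1·Y^2·Z^0.
  monomial -2·x^1·y^1 ↦ -2·X^1·Y^1·Z^1.
  monomial -1·x^1·y^0 ↦ -1·X^1·Y^0·Z^2.
  monomial -2·x^0·y^3 ↦ -2·X^0·Y^3·Z^0.
  monomial 2·x^0·y^2 ↦ 2·X^0·Y^2·Z^1.
  monomial -2·x^0·y^1 ↦ -2·X^0·Y^1·Z^2.
  monomial 3·x^0·y^0 ↦ 3·X^0·Y^0·Z^3.
Collecting: F(X, Y, Z) = X**3 + 3*X**2*Y + X**2*Z + X*Y**2 - 2*X*Y*Z - X*Z**2 - 2*Y**3 + 2*Y**2*Z - 2*Y*Z**2 + 3*Z**3.


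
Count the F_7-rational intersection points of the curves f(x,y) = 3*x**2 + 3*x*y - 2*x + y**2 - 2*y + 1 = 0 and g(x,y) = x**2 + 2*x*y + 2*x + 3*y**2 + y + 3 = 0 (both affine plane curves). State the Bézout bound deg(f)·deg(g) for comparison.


Common zeros: {(0, 1), (1, 3)}; count = 2; Bézout bound = 4.

deg(f) = 2, deg(g) = 2, so Bézout bound = 4.
Scan x ∈ F_7. For each x, list the y ∈ F_7 with f(x, y) ≡ 0 and those with g(x, y) ≡ 0 (mod 7); the common zeros in that column are the intersection.
  x = 0: f ≡ 0 at y ∈ {1}; g ≡ 0 at y ∈ {1}; common: {1}.
  x = 1: f ≡ 0 at y ∈ {3}; g ≡ 0 at y ∈ {3}; common: {3}.
  x = 2: f ≡ 0 at y ∈ {1, 2}; g ≡ 0 at y ∈ ∅; common: ∅.
  x = 3: f ≡ 0 at y ∈ ∅; g ≡ 0 at y ∈ {1, 6}; common: ∅.
  x = 4: f ≡ 0 at y ∈ ∅; g ≡ 0 at y ∈ {5, 6}; common: ∅.
  x = 5: f ≡ 0 at y ∈ ∅; g ≡ 0 at y ∈ {3, 5}; common: ∅.
  x = 6: f ≡ 0 at y ∈ {2, 3}; g ≡ 0 at y ∈ ∅; common: ∅.
Collecting: common zeros = {(0, 1), (1, 3)}, so the count is 2.
Comparison with the Bézout bound: 2 ≤ 4 = deg(f)·deg(g), as expected for curves with no common component (the affine F_7-count falls short of the bound because intersections may lie at infinity, over extension fields, or carry multiplicity).


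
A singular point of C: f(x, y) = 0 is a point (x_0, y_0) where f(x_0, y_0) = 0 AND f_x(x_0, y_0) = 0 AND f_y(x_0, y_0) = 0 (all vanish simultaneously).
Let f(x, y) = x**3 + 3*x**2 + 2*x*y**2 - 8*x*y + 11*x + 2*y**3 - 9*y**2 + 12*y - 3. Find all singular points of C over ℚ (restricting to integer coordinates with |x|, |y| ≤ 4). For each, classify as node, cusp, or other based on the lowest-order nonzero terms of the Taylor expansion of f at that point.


Singular points: {(-1, 2)}; classification: cusp.

Compute partial derivatives:
  f_x = 3*x**2 + 6*x + 2*y**2 - 8*y + 11.
  f_y = 4*x*y - 8*x + 6*y**2 - 18*y + 12.
Scan x_0 ∈ {−4, ..., 4}. For each x_0, f_y(x_0, y) is a polynomial in y; find its integer roots y ∈ {−4, ..., 4}, then test f_x and f at those candidates.
  x = -4: f_y(-4, y) = 6*y**2 - 34*y + 44; vanishes at y ∈ {2}. (-4, 2): f_x = 27 ≠ 0.
  x = -3: f_y(-3, y) = 6*y**2 - 30*y + 36; vanishes at y ∈ {2, 3}. (-3, 2): f_x = 12 ≠ 0; (-3, 3): f_x = 14 ≠ 0.
  x = -2: f_y(-2, y) = 6*y**2 - 26*y + 28; vanishes at y ∈ {2}. (-2, 2): f_x = 3 ≠ 0.
  x = -1: f_y(-1, y) = 6*y**2 - 22*y + 20; vanishes at y ∈ {2}. (-1, 2): f_x = 0, f = 0 — SINGULAR.
  x = 0: f_y(0, y) = 6*y**2 - 18*y + 12; vanishes at y ∈ {1, 2}. (0, 1): f_x = 5 ≠ 0; (0, 2): f_x = 3 ≠ 0.
  x = 1: f_y(1, y) = 6*y**2 - 14*y + 4; vanishes at y ∈ {2}. (1, 2): f_x = 12 ≠ 0.
  x = 2: f_y(2, y) = 6*y**2 - 10*y - 4; vanishes at y ∈ {2}. (2, 2): f_x = 27 ≠ 0.
  x = 3: f_y(3, y) = 6*y**2 - 6*y - 12; vanishes at y ∈ {-1, 2}. (3, -1): f_x = 66 ≠ 0; (3, 2): f_x = 48 ≠ 0.
  x = 4: f_y(4, y) = 6*y**2 - 2*y - 20; vanishes at y ∈ {2}. (4, 2): f_x = 75 ≠ 0.
Only singular point on the grid: (-1, 2).
Classify: substitute x = -1 + u, y = 2 + v and expand: f = u**3 + 2*u*v**2 + 2*v**3 + v**2.
No constant or linear terms (consistent with a singular point). Quadratic part: v**2. Cubic part: u**3 + 2*u*v**2 + 2*v**3.
The quadratic part v**2 is a perfect square, so there is a single (double) tangent line v = 0, i.e. y = 2. Restricting the cubic part to that line (v = 0) leaves u**3 ≠ 0, so f is not divisible by v and the branch is v² ≈ -u**3 to lowest order — this is a cusp.
Classification: cusp.


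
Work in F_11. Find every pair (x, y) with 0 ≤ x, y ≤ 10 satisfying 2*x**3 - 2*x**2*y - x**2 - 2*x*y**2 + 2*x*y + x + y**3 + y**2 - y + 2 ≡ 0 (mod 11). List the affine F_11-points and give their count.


Affine F_11-points: {(0, 9), (1, 5), (3, 1), (4, 9), (5, 3), (8, 10), (9, 5)}; count = 7.

For each of the 121 pairs (x, y) ∈ F_11², evaluate f(x, y) mod 11. Record the zeros.
  x = 0: [0↦2, 1↦3, 2↦1, 3↦2, 4↦1, 5↦4, 6↦6, 7↦2, 8↦9, 9↦0, 10↦3]  zeros at y ∈ {9}
  x = 1: [0↦4, 1↦3, 2↦6, 3↦8, 4↦4, 5↦0, 6↦2, 7↦5, 8↦4, 9↦5, 10↦3]  zeros at y ∈ {5}
  x = 2: [0↦5, 1↦9, 2↦2, 3↦1, 4↦1, 5↦8, 6↦6, 7↦1, 8↦10, 9↦6, 10↦6]  zeros at y ∈ ∅
  x = 3: [0↦6, 1↦0, 2↦1, 3↦4, 4↦4, 5↦7, 6↦8, 7↦2, 8↦6, 9↦4, 10↦2]  zeros at y ∈ {1}
  x = 4: [0↦8, 1↦10, 2↦4, 3↦7, 4↦3, 5↦9, 6↦9, 7↦9, 8↦4, 9↦0, 10↦3]  zeros at y ∈ {9}
  x = 5: [0↦1, 1↦7, 2↦1, 3↦0, 4↦10, 5↦4, 6↦10, 7↦1, 8↦5, 9↦6, 10↦10]  zeros at y ∈ {3}
  x = 6: [0↦8, 1↦3, 2↦4, 3↦6, 4↦4, 5↦4, 6↦1, 7↦1, 8↦10, 9↦1, 10↦2]  zeros at y ∈ ∅
  x = 7: [0↦8, 1↦10, 2↦3, 3↦4, 4↦8, 5↦10, 6↦5, 7↦10, 8↦9, 9↦8, 10↦2]  zeros at y ∈ ∅
  x = 8: [0↦2, 1↦7, 2↦10, 3↦6, 4↦1, 5↦1, 6↦1, 7↦7, 8↦3, 9↦6, 10↦0]  zeros at y ∈ {10}
  x = 9: [0↦2, 1↦6, 2↦4, 3↦2, 4↦6, 5↦0, 6↦1, 7↦4, 8↦4, 9↦7, 10↦8]  zeros at y ∈ {5}
  x = 10: [0↦9, 1↦8, 2↦8, 3↦4, 4↦2, 5↦8, 6↦6, 7↦2, 8↦2, 9↦1, 10↦5]  zeros at y ∈ ∅
Collecting zeros: affine points = {(0, 9), (1, 5), (3, 1), (4, 9), (5, 3), (8, 10), (9, 5)}.
Total count |C(F_11)_aff| = 7.


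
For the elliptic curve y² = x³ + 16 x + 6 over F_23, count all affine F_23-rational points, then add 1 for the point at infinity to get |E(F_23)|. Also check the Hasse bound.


Affine points = {(0, 11), (0, 12), (1, 0), (2, 0), (3, 9), (3, 14), (5, 2), (5, 21), (7, 1), (7, 22), (8, 5), (8, 18), (10, 4), (10, 19), (11, 8), (11, 15), (17, 4), (17, 19), (18, 10), (18, 13), (19, 4), (19, 19), (20, 0), (21, 9), (21, 14), (22, 9), (22, 14)}; affine count = 27; |E(F_23)| = 28.

Discriminant check: Δ ∝ 4a³ + 27b² = 4·16³ + 27·6² = 4·4096 + 27·36 ≡ 14 (mod 23). Nonzero ⇒ E is nonsingular.
For each x ∈ F_23, compute rhs = x³ + 16·x + 6 mod 23, then count y ∈ F_23 with y² ≡ rhs.
  x = 0: rhs = 6, matching y values: 11, 12 (2 points).
  x = 1: rhs = 0, matching y values: 0 (1 points).
  x = 2: rhs = 0, matching y values: 0 (1 points).
  x = 3: rhs = 12, matching y values: 9, 14 (2 points).
  x = 4: rhs = 19, matching y values: none (0 points).
  x = 5: rhs = 4, matching y values: 2, 21 (2 points).
  x = 6: rhs = 19, matching y values: none (0 points).
  x = 7: rhs = 1, matching y values: 1, 22 (2 points).
  x = 8: rhs = 2, matching y values: 5, 18 (2 points).
  x = 9: rhs = 5, matching y values: none (0 points).
  x = 10: rhs = 16, matching y values: 4, 19 (2 points).
  x = 11: rhs = 18, matching y values: 8, 15 (2 points).
  x = 12: rhs = 17, matching y values: none (0 points).
  x = 13: rhs = 19, matching y values: none (0 points).
  x = 14: rhs = 7, matching y values: none (0 points).
  x = 15: rhs = 10, matching y values: none (0 points).
  x = 16: rhs = 11, matching y values: none (0 points).
  x = 17: rhs = 16, matching y values: 4, 19 (2 points).
  x = 18: rhs = 8, matching y values: 10, 13 (2 points).
  x = 19: rhs = 16, matching y values: 4, 19 (2 points).
  x = 20: rhs = 0, matching y values: 0 (1 points).
  x = 21: rhs = 12, matching y values: 9, 14 (2 points).
  x = 22: rhs = 12, matching y values: 9, 14 (2 points).
Total affine count: 27.
Full point count |E(F_23)| = 27 + 1 = 28.
Hasse bound: |28 − (23+1)| = |4| = 4 ≤ 2√23 ≈ 9.5917 ✓.


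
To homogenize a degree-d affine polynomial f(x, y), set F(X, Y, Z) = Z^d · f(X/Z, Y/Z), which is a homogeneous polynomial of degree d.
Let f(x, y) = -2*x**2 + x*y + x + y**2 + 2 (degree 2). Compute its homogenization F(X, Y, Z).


F(X, Y, Z) = -2*X**2 + X*Y + X*Z + Y**2 + 2*Z**2

deg(f) = 2.
Substitute x = X/Z, y = Y/Z into f, then multiply by Z^2.
  monomial -2·x^2·y^0 ↦ -2·X^2·Y^0·Z^0.
  monomial 1·x^1·y^1 ↦ 1·X^1·Y^1·Z^0.
  monomial 1·x^1·y^0 ↦ 1·X^1·Y^0·Z^1.
  monomial 1·x^0·y^2 ↦ 1·X^0·Y^2·Z^0.
  monomial 2·x^0·y^0 ↦ 2·X^0·Y^0·Z^2.
Collecting: F(X, Y, Z) = -2*X**2 + X*Y + X*Z + Y**2 + 2*Z**2.


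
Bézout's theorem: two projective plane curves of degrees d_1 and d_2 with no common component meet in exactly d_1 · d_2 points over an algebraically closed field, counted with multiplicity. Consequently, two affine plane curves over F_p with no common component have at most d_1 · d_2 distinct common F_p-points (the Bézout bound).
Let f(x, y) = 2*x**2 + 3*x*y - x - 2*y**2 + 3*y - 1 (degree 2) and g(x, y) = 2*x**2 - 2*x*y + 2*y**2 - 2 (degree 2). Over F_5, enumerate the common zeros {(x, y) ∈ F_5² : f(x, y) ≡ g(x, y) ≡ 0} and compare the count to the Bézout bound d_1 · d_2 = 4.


Common zeros: {(0, 1), (1, 0), (4, 4)}; count = 3; Bézout bound = 4.

deg(f) = 2, deg(g) = 2, so Bézout bound = 4.
Scan x ∈ F_5. For each x, list the y ∈ F_5 with f(x, y) ≡ 0 and those with g(x, y) ≡ 0 (mod 5); the common zeros in that column are the intersection.
  x = 0: f ≡ 0 at y ∈ {1, 3}; g ≡ 0 at y ∈ {1, 4}; common: {1}.
  x = 1: f ≡ 0 at y ∈ {0, 3}; g ≡ 0 at y ∈ {0, 1}; common: {0}.
  x = 2: f ≡ 0 at y ∈ {0, 2}; g ≡ 0 at y ∈ ∅; common: ∅.
  x = 3: f ≡ 0 at y ∈ {2, 4}; g ≡ 0 at y ∈ ∅; common: ∅.
  x = 4: f ≡ 0 at y ∈ {1, 4}; g ≡ 0 at y ∈ {0, 4}; common: {4}.
Collecting: common zeros = {(0, 1), (1, 0), (4, 4)}, so the count is 3.
Comparison with the Bézout bound: 3 ≤ 4 = deg(f)·deg(g), as expected for curves with no common component (the affine F_5-count falls short of the bound because intersections may lie at infinity, over extension fields, or carry multiplicity).


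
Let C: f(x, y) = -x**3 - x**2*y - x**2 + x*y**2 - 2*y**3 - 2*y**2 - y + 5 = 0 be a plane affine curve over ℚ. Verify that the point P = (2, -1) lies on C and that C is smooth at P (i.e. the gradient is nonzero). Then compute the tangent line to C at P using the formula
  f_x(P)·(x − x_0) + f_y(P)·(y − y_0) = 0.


Tangent line at P: -11*x - 11*y + 11 = 0.

Step 1: f(2, -1) = 0, so P lies on C.
Step 2: partial derivatives
  f_x(x, y) = -3*x**2 - 2*x*y - 2*x + y**2, f_y(x, y) = -x**2 + 2*x*y - 6*y**2 - 4*y - 1.
  f_x(P) = -11, f_y(P) = -11 (gradient nonzero, so P is smooth).
Step 3: tangent line at P: -11·(x − 2) + -11·(y − -1) = 0.
Expanding: -11*x - 11*y + 11 = 0.


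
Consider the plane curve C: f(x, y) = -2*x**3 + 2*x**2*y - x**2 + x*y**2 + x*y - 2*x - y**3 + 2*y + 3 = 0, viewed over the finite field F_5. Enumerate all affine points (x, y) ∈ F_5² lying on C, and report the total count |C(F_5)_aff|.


Affine F_5-points: {(1, 3), (1, 4), (2, 4), (3, 4), (4, 2)}; count = 5.

For each of the 25 pairs (x, y) ∈ F_5², evaluate f(x, y) mod 5. Record the zeros.
  x = 0: [0↦3, 1↦4, 2↦4, 3↦2, 4↦2]  zeros at y ∈ ∅
  x = 1: [0↦3, 1↦3, 2↦4, 3↦0, 4↦0]  zeros at y ∈ {3, 4}
  x = 2: [0↦4, 1↦2, 2↦3, 3↦1, 4↦0]  zeros at y ∈ {4}
  x = 3: [0↦4, 1↦4, 2↦4, 3↦3, 4↦0]  zeros at y ∈ {4}
  x = 4: [0↦1, 1↦2, 2↦0, 3↦4, 4↦3]  zeros at y ∈ {2}
Collecting zeros: affine points = {(1, 3), (1, 4), (2, 4), (3, 4), (4, 2)}.
Total count |C(F_5)_aff| = 5.


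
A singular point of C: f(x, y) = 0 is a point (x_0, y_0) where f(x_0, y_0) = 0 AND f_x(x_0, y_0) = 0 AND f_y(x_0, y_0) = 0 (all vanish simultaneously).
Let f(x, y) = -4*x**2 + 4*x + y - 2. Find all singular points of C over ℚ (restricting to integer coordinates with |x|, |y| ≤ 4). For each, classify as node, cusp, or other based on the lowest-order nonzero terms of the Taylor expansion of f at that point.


No singular points in the scanned grid; C is smooth there.

Compute partial derivatives:
  f_x = 4 - 8*x.
  f_y = 1.
f_y = 1 is a nonzero constant, so f_y never vanishes: no point (x, y) can satisfy f = f_x = f_y = 0. In particular no (x, y) ∈ {−4, ..., 4}² is singular; the curve is smooth.


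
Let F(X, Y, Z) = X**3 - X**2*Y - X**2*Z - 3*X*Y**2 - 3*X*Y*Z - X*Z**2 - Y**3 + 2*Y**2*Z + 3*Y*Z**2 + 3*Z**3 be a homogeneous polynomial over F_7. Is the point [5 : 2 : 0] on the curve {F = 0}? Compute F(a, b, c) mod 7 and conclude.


F(5,2,0) ≡ 0 (mod 7); P is on the curve.

Evaluate F(5, 2, 0) term-by-term (mod 7).
  X**3 ↦ 1·125·1·1 = 125
  -X**2*Y ↦ -1·25·2·1 = -50
  -X**2*Z ↦ -1·25·1·0 = 0
  -3*X*Y**2 ↦ -3·5·4·1 = -60
  -3*X*Y*Z ↦ -3·5·2·0 = 0
  -X*Z**2 ↦ -1·5·1·0 = 0
  -Y**3 ↦ -1·1·8·1 = -8
  2*Y**2*Z ↦ 2·1·4·0 = 0
  3*Y*Z**2 ↦ 3·1·2·0 = 0
  3*Z**3 ↦ 3·1·1·0 = 0
Sum: F(5, 2, 0) = (125) + (-50) + (0) + (-60) + (0) + (0) + (-8) + (0) + (0) + (0) = 7.
Reducing mod 7: 7 ≡ 0 (mod 7).
Since F(a, b, c) ≡ 0 (mod 7), P lies on the curve.


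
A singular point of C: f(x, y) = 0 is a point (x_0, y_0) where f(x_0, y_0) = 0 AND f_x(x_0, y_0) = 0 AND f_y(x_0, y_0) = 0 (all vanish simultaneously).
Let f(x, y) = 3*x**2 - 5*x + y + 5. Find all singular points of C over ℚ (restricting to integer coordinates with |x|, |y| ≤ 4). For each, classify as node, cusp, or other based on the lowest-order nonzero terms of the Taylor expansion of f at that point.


No singular points in the scanned grid; C is smooth there.

Compute partial derivatives:
  f_x = 6*x - 5.
  f_y = 1.
f_y = 1 is a nonzero constant, so f_y never vanishes: no point (x, y) can satisfy f = f_x = f_y = 0. In particular no (x, y) ∈ {−4, ..., 4}² is singular; the curve is smooth.


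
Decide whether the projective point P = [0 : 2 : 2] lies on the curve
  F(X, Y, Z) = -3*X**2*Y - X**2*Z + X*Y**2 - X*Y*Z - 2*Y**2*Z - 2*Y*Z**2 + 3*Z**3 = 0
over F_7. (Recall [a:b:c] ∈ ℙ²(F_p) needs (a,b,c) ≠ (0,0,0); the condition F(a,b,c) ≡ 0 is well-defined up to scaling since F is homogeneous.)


F(0,2,2) ≡ 6 (mod 7); P is NOT on the curve.

Evaluate F(0, 2, 2) term-by-term (mod 7).
  -3*X**2*Y ↦ -3·0·2·1 = 0
  -X**2*Z ↦ -1·0·1·2 = 0
  X*Y**2 ↦ 1·0·4·1 = 0
  -X*Y*Z ↦ -1·0·2·2 = 0
  -2*Y**2*Z ↦ -2·1·4·2 = -16
  -2*Y*Z**2 ↦ -2·1·2·4 = -16
  3*Z**3 ↦ 3·1·1·8 = 24
Sum: F(0, 2, 2) = (0) + (0) + (0) + (0) + (-16) + (-16) + (24) = -8.
Reducing mod 7: -8 ≡ 6 (mod 7).
Since F(a, b, c) ≡ 6 ≠ 0 (mod 7), P does NOT lie on the curve.


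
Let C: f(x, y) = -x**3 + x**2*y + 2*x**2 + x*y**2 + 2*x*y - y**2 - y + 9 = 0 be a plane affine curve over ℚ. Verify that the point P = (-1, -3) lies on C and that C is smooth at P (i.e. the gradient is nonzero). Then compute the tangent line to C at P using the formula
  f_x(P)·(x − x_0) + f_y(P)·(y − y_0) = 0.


Tangent line at P: 2*x + 10*y + 32 = 0.

Step 1: f(-1, -3) = 0, so P lies on C.
Step 2: partial derivatives
  f_x(x, y) = -3*x**2 + 2*x*y + 4*x + y**2 + 2*y, f_y(x, y) = x**2 + 2*x*y + 2*x - 2*y - 1.
  f_x(P) = 2, f_y(P) = 10 (gradient nonzero, so P is smooth).
Step 3: tangent line at P: 2·(x − -1) + 10·(y − -3) = 0.
Expanding: 2*x + 10*y + 32 = 0.


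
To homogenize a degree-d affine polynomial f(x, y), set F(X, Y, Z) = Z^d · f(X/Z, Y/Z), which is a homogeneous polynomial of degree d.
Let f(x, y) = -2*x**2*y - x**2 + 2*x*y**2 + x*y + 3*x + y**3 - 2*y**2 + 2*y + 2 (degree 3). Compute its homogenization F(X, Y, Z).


F(X, Y, Z) = -2*X**2*Y - X**2*Z + 2*X*Y**2 + X*Y*Z + 3*X*Z**2 + Y**3 - 2*Y**2*Z + 2*Y*Z**2 + 2*Z**3

deg(f) = 3.
Substitute x = X/Z, y = Y/Z into f, then multiply by Z^3.
  monomial -2·x^2·y^1 ↦ -2·X^2·Y^1·Z^0.
  monomial -1·x^2·y^0 ↦ -1·X^2·Y^0·Z^1.
  monomial 2·x^1·y^2 ↦ 2·X^1·Y^2·Z^0.
  monomial 1·x^1·y^1 ↦ 1·X^1·Y^1·Z^1.
  monomial 3·x^1·y^0 ↦ 3·X^1·Y^0·Z^2.
  monomial 1·x^0·y^3 ↦ 1·X^0·Y^3·Z^0.
  monomial -2·x^0·y^2 ↦ -2·X^0·Y^2·Z^1.
  monomial 2·x^0·y^1 ↦ 2·X^0·Y^1·Z^2.
  monomial 2·x^0·y^0 ↦ 2·X^0·Y^0·Z^3.
Collecting: F(X, Y, Z) = -2*X**2*Y - X**2*Z + 2*X*Y**2 + X*Y*Z + 3*X*Z**2 + Y**3 - 2*Y**2*Z + 2*Y*Z**2 + 2*Z**3.


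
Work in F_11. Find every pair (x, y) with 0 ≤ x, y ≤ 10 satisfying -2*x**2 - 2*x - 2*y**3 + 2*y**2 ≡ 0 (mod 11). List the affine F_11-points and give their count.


Affine F_11-points: {(0, 0), (0, 1), (1, 10), (3, 9), (7, 9), (9, 10), (10, 0), (10, 1)}; count = 8.

For each of the 121 pairs (x, y) ∈ F_11², evaluate f(x, y) mod 11. Record the zeros.
  x = 0: [0↦0, 1↦0, 2↦3, 3↦8, 4↦3, 5↦9, 6↦3, 7↦6, 8↦6, 9↦2, 10↦4]  zeros at y ∈ {0, 1}
  x = 1: [0↦7, 1↦7, 2↦10, 3↦4, 4↦10, 5↦5, 6↦10, 7↦2, 8↦2, 9↦9, 10↦0]  zeros at y ∈ {10}
  x = 2: [0↦10, 1↦10, 2↦2, 3↦7, 4↦2, 5↦8, 6↦2, 7↦5, 8↦5, 9↦1, 10↦3]  zeros at y ∈ ∅
  x = 3: [0↦9, 1↦9, 2↦1, 3↦6, 4↦1, 5↦7, 6↦1, 7↦4, 8↦4, 9↦0, 10↦2]  zeros at y ∈ {9}
  x = 4: [0↦4, 1↦4, 2↦7, 3↦1, 4↦7, 5↦2, 6↦7, 7↦10, 8↦10, 9↦6, 10↦8]  zeros at y ∈ ∅
  x = 5: [0↦6, 1↦6, 2↦9, 3↦3, 4↦9, 5↦4, 6↦9, 7↦1, 8↦1, 9↦8, 10↦10]  zeros at y ∈ ∅
  x = 6: [0↦4, 1↦4, 2↦7, 3↦1, 4↦7, 5↦2, 6↦7, 7↦10, 8↦10, 9↦6, 10↦8]  zeros at y ∈ ∅
  x = 7: [0↦9, 1↦9, 2↦1, 3↦6, 4↦1, 5↦7, 6↦1, 7↦4, 8↦4, 9↦0, 10↦2]  zeros at y ∈ {9}
  x = 8: [0↦10, 1↦10, 2↦2, 3↦7, 4↦2, 5↦8, 6↦2, 7↦5, 8↦5, 9↦1, 10↦3]  zeros at y ∈ ∅
  x = 9: [0↦7, 1↦7, 2↦10, 3↦4, 4↦10, 5↦5, 6↦10, 7↦2, 8↦2, 9↦9, 10↦0]  zeros at y ∈ {10}
  x = 10: [0↦0, 1↦0, 2↦3, 3↦8, 4↦3, 5↦9, 6↦3, 7↦6, 8↦6, 9↦2, 10↦4]  zeros at y ∈ {0, 1}
Collecting zeros: affine points = {(0, 0), (0, 1), (1, 10), (3, 9), (7, 9), (9, 10), (10, 0), (10, 1)}.
Total count |C(F_11)_aff| = 8.


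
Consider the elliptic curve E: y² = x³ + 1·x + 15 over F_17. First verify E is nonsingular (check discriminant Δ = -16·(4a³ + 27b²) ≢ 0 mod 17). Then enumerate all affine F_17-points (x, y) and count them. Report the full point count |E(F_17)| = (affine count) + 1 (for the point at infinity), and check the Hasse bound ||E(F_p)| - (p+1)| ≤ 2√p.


Affine points = {(0, 7), (0, 10), (1, 0), (2, 5), (2, 12), (4, 7), (4, 10), (5, 3), (5, 14), (6, 4), (6, 13), (7, 5), (7, 12), (8, 5), (8, 12), (12, 2), (12, 15), (13, 7), (13, 10), (14, 6), (14, 11), (16, 8), (16, 9)}; affine count = 23; |E(F_17)| = 24.

Discriminant check: Δ ∝ 4a³ + 27b² = 4·1³ + 27·15² = 4·1 + 27·225 ≡ 10 (mod 17). Nonzero ⇒ E is nonsingular.
For each x ∈ F_17, compute rhs = x³ + 1·x + 15 mod 17, then count y ∈ F_17 with y² ≡ rhs.
  x = 0: rhs = 15, matching y values: 7, 10 (2 points).
  x = 1: rhs = 0, matching y values: 0 (1 points).
  x = 2: rhs = 8, matching y values: 5, 12 (2 points).
  x = 3: rhs = 11, matching y values: none (0 points).
  x = 4: rhs = 15, matching y values: 7, 10 (2 points).
  x = 5: rhs = 9, matching y values: 3, 14 (2 points).
  x = 6: rhs = 16, matching y values: 4, 13 (2 points).
  x = 7: rhs = 8, matching y values: 5, 12 (2 points).
  x = 8: rhs = 8, matching y values: 5, 12 (2 points).
  x = 9: rhs = 5, matching y values: none (0 points).
  x = 10: rhs = 5, matching y values: none (0 points).
  x = 11: rhs = 14, matching y values: none (0 points).
  x = 12: rhs = 4, matching y values: 2, 15 (2 points).
  x = 13: rhs = 15, matching y values: 7, 10 (2 points).
  x = 14: rhs = 2, matching y values: 6, 11 (2 points).
  x = 15: rhs = 5, matching y values: none (0 points).
  x = 16: rhs = 13, matching y values: 8, 9 (2 points).
Total affine count: 23.
Full point count |E(F_17)| = 23 + 1 = 24.
Hasse bound: |24 − (17+1)| = |6| = 6 ≤ 2√17 ≈ 8.2462 ✓.


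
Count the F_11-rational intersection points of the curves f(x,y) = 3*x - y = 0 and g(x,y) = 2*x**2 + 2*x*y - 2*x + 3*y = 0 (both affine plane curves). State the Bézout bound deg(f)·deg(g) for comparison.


Common zeros: {(0, 0), (6, 7)}; count = 2; Bézout bound = 2.

deg(f) = 1, deg(g) = 2, so Bézout bound = 2.
Scan x ∈ F_11. For each x, list the y ∈ F_11 with f(x, y) ≡ 0 and those with g(x, y) ≡ 0 (mod 11); the common zeros in that column are the intersection.
  x = 0: f ≡ 0 at y ∈ {0}; g ≡ 0 at y ∈ {0}; common: {0}.
  x = 1: f ≡ 0 at y ∈ {3}; g ≡ 0 at y ∈ {0}; common: ∅.
  x = 2: f ≡ 0 at y ∈ {6}; g ≡ 0 at y ∈ {1}; common: ∅.
  x = 3: f ≡ 0 at y ∈ {9}; g ≡ 0 at y ∈ {6}; common: ∅.
  x = 4: f ≡ 0 at y ∈ {1}; g ≡ 0 at y ∈ ∅; common: ∅.
  x = 5: f ≡ 0 at y ∈ {4}; g ≡ 0 at y ∈ {2}; common: ∅.
  x = 6: f ≡ 0 at y ∈ {7}; g ≡ 0 at y ∈ {7}; common: {7}.
  x = 7: f ≡ 0 at y ∈ {10}; g ≡ 0 at y ∈ {8}; common: ∅.
  x = 8: f ≡ 0 at y ∈ {2}; g ≡ 0 at y ∈ {8}; common: ∅.
  x = 9: f ≡ 0 at y ∈ {5}; g ≡ 0 at y ∈ {1}; common: ∅.
  x = 10: f ≡ 0 at y ∈ {8}; g ≡ 0 at y ∈ {7}; common: ∅.
Collecting: common zeros = {(0, 0), (6, 7)}, so the count is 2.
Comparison with the Bézout bound: 2 ≤ 2 = deg(f)·deg(g), as expected for curves with no common component (the bound is attained).


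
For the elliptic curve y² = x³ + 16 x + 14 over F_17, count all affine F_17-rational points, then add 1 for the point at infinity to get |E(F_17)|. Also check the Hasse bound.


Affine points = {(3, 2), (3, 15), (5, 7), (5, 10), (8, 5), (8, 12), (10, 1), (10, 16), (11, 5), (11, 12), (12, 8), (12, 9), (15, 5), (15, 12)}; affine count = 14; |E(F_17)| = 15.

Discriminant check: Δ ∝ 4a³ + 27b² = 4·16³ + 27·14² = 4·4096 + 27·196 ≡ 1 (mod 17). Nonzero ⇒ E is nonsingular.
For each x ∈ F_17, compute rhs = x³ + 16·x + 14 mod 17, then count y ∈ F_17 with y² ≡ rhs.
  x = 0: rhs = 14, matching y values: none (0 points).
  x = 1: rhs = 14, matching y values: none (0 points).
  x = 2: rhs = 3, matching y values: none (0 points).
  x = 3: rhs = 4, matching y values: 2, 15 (2 points).
  x = 4: rhs = 6, matching y values: none (0 points).
  x = 5: rhs = 15, matching y values: 7, 10 (2 points).
  x = 6: rhs = 3, matching y values: none (0 points).
  x = 7: rhs = 10, matching y values: none (0 points).
  x = 8: rhs = 8, matching y values: 5, 12 (2 points).
  x = 9: rhs = 3, matching y values: none (0 points).
  x = 10: rhs = 1, matching y values: 1, 16 (2 points).
  x = 11: rhs = 8, matching y values: 5, 12 (2 points).
  x = 12: rhs = 13, matching y values: 8, 9 (2 points).
  x = 13: rhs = 5, matching y values: none (0 points).
  x = 14: rhs = 7, matching y values: none (0 points).
  x = 15: rhs = 8, matching y values: 5, 12 (2 points).
  x = 16: rhs = 14, matching y values: none (0 points).
Total affine count: 14.
Full point count |E(F_17)| = 14 + 1 = 15.
Hasse bound: |15 − (17+1)| = |-3| = 3 ≤ 2√17 ≈ 8.2462 ✓.
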